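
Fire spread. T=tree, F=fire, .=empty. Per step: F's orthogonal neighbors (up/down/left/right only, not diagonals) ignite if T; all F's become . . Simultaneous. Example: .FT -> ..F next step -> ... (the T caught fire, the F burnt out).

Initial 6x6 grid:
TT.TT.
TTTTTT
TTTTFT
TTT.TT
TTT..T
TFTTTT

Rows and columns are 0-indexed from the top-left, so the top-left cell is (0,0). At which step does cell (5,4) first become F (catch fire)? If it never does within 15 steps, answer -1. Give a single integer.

Step 1: cell (5,4)='T' (+7 fires, +2 burnt)
Step 2: cell (5,4)='T' (+9 fires, +7 burnt)
Step 3: cell (5,4)='F' (+7 fires, +9 burnt)
  -> target ignites at step 3
Step 4: cell (5,4)='.' (+3 fires, +7 burnt)
Step 5: cell (5,4)='.' (+2 fires, +3 burnt)
Step 6: cell (5,4)='.' (+1 fires, +2 burnt)
Step 7: cell (5,4)='.' (+0 fires, +1 burnt)
  fire out at step 7

3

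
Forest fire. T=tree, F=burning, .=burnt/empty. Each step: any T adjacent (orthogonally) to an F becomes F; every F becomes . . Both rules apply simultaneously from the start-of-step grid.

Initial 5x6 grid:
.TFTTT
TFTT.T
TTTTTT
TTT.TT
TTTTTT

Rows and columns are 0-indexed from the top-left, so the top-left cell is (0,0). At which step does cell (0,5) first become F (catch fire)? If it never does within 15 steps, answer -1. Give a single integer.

Step 1: cell (0,5)='T' (+5 fires, +2 burnt)
Step 2: cell (0,5)='T' (+5 fires, +5 burnt)
Step 3: cell (0,5)='F' (+5 fires, +5 burnt)
  -> target ignites at step 3
Step 4: cell (0,5)='.' (+4 fires, +5 burnt)
Step 5: cell (0,5)='.' (+3 fires, +4 burnt)
Step 6: cell (0,5)='.' (+2 fires, +3 burnt)
Step 7: cell (0,5)='.' (+1 fires, +2 burnt)
Step 8: cell (0,5)='.' (+0 fires, +1 burnt)
  fire out at step 8

3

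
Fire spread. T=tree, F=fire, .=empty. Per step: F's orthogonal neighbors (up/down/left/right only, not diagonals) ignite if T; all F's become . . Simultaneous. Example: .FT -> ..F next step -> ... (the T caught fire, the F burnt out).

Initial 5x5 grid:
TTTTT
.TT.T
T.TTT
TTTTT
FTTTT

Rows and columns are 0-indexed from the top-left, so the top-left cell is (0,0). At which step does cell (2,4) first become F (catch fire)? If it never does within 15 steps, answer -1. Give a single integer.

Step 1: cell (2,4)='T' (+2 fires, +1 burnt)
Step 2: cell (2,4)='T' (+3 fires, +2 burnt)
Step 3: cell (2,4)='T' (+2 fires, +3 burnt)
Step 4: cell (2,4)='T' (+3 fires, +2 burnt)
Step 5: cell (2,4)='T' (+3 fires, +3 burnt)
Step 6: cell (2,4)='F' (+3 fires, +3 burnt)
  -> target ignites at step 6
Step 7: cell (2,4)='.' (+3 fires, +3 burnt)
Step 8: cell (2,4)='.' (+2 fires, +3 burnt)
Step 9: cell (2,4)='.' (+0 fires, +2 burnt)
  fire out at step 9

6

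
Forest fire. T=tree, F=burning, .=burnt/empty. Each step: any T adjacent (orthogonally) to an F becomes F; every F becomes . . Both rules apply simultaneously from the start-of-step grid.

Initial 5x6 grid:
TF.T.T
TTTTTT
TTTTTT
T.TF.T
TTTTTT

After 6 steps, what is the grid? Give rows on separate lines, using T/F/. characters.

Step 1: 5 trees catch fire, 2 burn out
  F..T.T
  TFTTTT
  TTTFTT
  T.F..T
  TTTFTT
Step 2: 8 trees catch fire, 5 burn out
  ...T.T
  F.FFTT
  TFF.FT
  T....T
  TTF.FT
Step 3: 6 trees catch fire, 8 burn out
  ...F.T
  ....FT
  F....F
  T....T
  TF...F
Step 4: 4 trees catch fire, 6 burn out
  .....T
  .....F
  ......
  F....F
  F.....
Step 5: 1 trees catch fire, 4 burn out
  .....F
  ......
  ......
  ......
  ......
Step 6: 0 trees catch fire, 1 burn out
  ......
  ......
  ......
  ......
  ......

......
......
......
......
......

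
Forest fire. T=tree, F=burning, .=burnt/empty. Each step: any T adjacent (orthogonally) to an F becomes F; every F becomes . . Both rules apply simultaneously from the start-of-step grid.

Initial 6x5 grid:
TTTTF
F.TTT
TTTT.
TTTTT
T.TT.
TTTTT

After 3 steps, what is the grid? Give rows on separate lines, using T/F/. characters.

Step 1: 4 trees catch fire, 2 burn out
  FTTF.
  ..TTF
  FTTT.
  TTTTT
  T.TT.
  TTTTT
Step 2: 5 trees catch fire, 4 burn out
  .FF..
  ..TF.
  .FTT.
  FTTTT
  T.TT.
  TTTTT
Step 3: 5 trees catch fire, 5 burn out
  .....
  ..F..
  ..FF.
  .FTTT
  F.TT.
  TTTTT

.....
..F..
..FF.
.FTTT
F.TT.
TTTTT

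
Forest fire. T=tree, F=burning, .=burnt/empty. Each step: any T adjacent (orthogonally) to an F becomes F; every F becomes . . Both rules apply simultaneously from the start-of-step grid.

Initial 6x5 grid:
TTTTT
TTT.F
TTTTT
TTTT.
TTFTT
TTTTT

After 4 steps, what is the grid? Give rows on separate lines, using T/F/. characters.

Step 1: 6 trees catch fire, 2 burn out
  TTTTF
  TTT..
  TTTTF
  TTFT.
  TF.FT
  TTFTT
Step 2: 9 trees catch fire, 6 burn out
  TTTF.
  TTT..
  TTFF.
  TF.F.
  F...F
  TF.FT
Step 3: 6 trees catch fire, 9 burn out
  TTF..
  TTF..
  TF...
  F....
  .....
  F...F
Step 4: 3 trees catch fire, 6 burn out
  TF...
  TF...
  F....
  .....
  .....
  .....

TF...
TF...
F....
.....
.....
.....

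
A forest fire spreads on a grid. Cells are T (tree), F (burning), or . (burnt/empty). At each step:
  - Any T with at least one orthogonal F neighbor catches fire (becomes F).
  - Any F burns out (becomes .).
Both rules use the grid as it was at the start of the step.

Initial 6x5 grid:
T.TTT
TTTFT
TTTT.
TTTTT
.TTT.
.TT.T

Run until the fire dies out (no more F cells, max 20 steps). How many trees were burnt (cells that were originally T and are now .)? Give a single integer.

Step 1: +4 fires, +1 burnt (F count now 4)
Step 2: +5 fires, +4 burnt (F count now 5)
Step 3: +5 fires, +5 burnt (F count now 5)
Step 4: +4 fires, +5 burnt (F count now 4)
Step 5: +3 fires, +4 burnt (F count now 3)
Step 6: +1 fires, +3 burnt (F count now 1)
Step 7: +0 fires, +1 burnt (F count now 0)
Fire out after step 7
Initially T: 23, now '.': 29
Total burnt (originally-T cells now '.'): 22

Answer: 22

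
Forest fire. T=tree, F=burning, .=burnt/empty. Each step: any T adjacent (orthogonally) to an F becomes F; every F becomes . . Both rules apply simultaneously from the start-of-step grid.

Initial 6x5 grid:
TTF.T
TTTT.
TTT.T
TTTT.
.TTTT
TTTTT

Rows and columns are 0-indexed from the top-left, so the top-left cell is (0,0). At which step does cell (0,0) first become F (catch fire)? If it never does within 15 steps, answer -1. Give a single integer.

Step 1: cell (0,0)='T' (+2 fires, +1 burnt)
Step 2: cell (0,0)='F' (+4 fires, +2 burnt)
  -> target ignites at step 2
Step 3: cell (0,0)='.' (+3 fires, +4 burnt)
Step 4: cell (0,0)='.' (+4 fires, +3 burnt)
Step 5: cell (0,0)='.' (+4 fires, +4 burnt)
Step 6: cell (0,0)='.' (+3 fires, +4 burnt)
Step 7: cell (0,0)='.' (+2 fires, +3 burnt)
Step 8: cell (0,0)='.' (+0 fires, +2 burnt)
  fire out at step 8

2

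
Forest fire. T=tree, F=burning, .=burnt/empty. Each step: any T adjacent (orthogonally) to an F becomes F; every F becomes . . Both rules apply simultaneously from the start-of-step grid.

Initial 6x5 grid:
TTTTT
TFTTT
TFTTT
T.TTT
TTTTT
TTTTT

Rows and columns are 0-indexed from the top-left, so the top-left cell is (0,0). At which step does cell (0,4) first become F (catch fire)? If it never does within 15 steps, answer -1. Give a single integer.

Step 1: cell (0,4)='T' (+5 fires, +2 burnt)
Step 2: cell (0,4)='T' (+6 fires, +5 burnt)
Step 3: cell (0,4)='T' (+6 fires, +6 burnt)
Step 4: cell (0,4)='F' (+6 fires, +6 burnt)
  -> target ignites at step 4
Step 5: cell (0,4)='.' (+3 fires, +6 burnt)
Step 6: cell (0,4)='.' (+1 fires, +3 burnt)
Step 7: cell (0,4)='.' (+0 fires, +1 burnt)
  fire out at step 7

4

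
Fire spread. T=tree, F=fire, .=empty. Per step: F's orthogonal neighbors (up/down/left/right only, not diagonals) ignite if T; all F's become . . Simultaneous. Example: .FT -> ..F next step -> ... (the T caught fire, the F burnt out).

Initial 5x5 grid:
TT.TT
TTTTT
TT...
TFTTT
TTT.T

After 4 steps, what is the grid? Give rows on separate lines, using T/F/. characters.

Step 1: 4 trees catch fire, 1 burn out
  TT.TT
  TTTTT
  TF...
  F.FTT
  TFT.T
Step 2: 5 trees catch fire, 4 burn out
  TT.TT
  TFTTT
  F....
  ...FT
  F.F.T
Step 3: 4 trees catch fire, 5 burn out
  TF.TT
  F.FTT
  .....
  ....F
  ....T
Step 4: 3 trees catch fire, 4 burn out
  F..TT
  ...FT
  .....
  .....
  ....F

F..TT
...FT
.....
.....
....F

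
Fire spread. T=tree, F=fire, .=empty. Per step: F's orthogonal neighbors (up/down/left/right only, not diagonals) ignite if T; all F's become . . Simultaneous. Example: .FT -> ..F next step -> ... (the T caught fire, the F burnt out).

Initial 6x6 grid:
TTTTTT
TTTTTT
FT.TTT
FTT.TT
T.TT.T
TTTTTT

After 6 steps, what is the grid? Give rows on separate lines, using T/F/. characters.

Step 1: 4 trees catch fire, 2 burn out
  TTTTTT
  FTTTTT
  .F.TTT
  .FT.TT
  F.TT.T
  TTTTTT
Step 2: 4 trees catch fire, 4 burn out
  FTTTTT
  .FTTTT
  ...TTT
  ..F.TT
  ..TT.T
  FTTTTT
Step 3: 4 trees catch fire, 4 burn out
  .FTTTT
  ..FTTT
  ...TTT
  ....TT
  ..FT.T
  .FTTTT
Step 4: 4 trees catch fire, 4 burn out
  ..FTTT
  ...FTT
  ...TTT
  ....TT
  ...F.T
  ..FTTT
Step 5: 4 trees catch fire, 4 burn out
  ...FTT
  ....FT
  ...FTT
  ....TT
  .....T
  ...FTT
Step 6: 4 trees catch fire, 4 burn out
  ....FT
  .....F
  ....FT
  ....TT
  .....T
  ....FT

....FT
.....F
....FT
....TT
.....T
....FT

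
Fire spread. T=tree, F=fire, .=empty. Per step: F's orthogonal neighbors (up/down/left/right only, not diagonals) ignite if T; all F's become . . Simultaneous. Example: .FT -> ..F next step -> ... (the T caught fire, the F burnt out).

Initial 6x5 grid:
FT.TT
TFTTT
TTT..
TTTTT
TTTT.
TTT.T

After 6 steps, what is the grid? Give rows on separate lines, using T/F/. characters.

Step 1: 4 trees catch fire, 2 burn out
  .F.TT
  F.FTT
  TFT..
  TTTTT
  TTTT.
  TTT.T
Step 2: 4 trees catch fire, 4 burn out
  ...TT
  ...FT
  F.F..
  TFTTT
  TTTT.
  TTT.T
Step 3: 5 trees catch fire, 4 burn out
  ...FT
  ....F
  .....
  F.FTT
  TFTT.
  TTT.T
Step 4: 5 trees catch fire, 5 burn out
  ....F
  .....
  .....
  ...FT
  F.FT.
  TFT.T
Step 5: 4 trees catch fire, 5 burn out
  .....
  .....
  .....
  ....F
  ...F.
  F.F.T
Step 6: 0 trees catch fire, 4 burn out
  .....
  .....
  .....
  .....
  .....
  ....T

.....
.....
.....
.....
.....
....T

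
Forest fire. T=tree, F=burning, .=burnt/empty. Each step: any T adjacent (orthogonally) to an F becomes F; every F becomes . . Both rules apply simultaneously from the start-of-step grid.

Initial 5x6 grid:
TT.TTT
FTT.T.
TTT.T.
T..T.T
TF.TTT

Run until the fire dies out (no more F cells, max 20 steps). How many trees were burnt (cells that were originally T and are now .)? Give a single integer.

Step 1: +4 fires, +2 burnt (F count now 4)
Step 2: +4 fires, +4 burnt (F count now 4)
Step 3: +1 fires, +4 burnt (F count now 1)
Step 4: +0 fires, +1 burnt (F count now 0)
Fire out after step 4
Initially T: 19, now '.': 20
Total burnt (originally-T cells now '.'): 9

Answer: 9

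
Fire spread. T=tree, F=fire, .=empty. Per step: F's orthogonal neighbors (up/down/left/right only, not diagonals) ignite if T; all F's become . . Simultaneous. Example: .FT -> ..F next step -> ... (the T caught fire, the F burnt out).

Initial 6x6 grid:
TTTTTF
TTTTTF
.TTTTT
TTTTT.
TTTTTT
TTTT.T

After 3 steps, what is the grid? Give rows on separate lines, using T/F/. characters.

Step 1: 3 trees catch fire, 2 burn out
  TTTTF.
  TTTTF.
  .TTTTF
  TTTTT.
  TTTTTT
  TTTT.T
Step 2: 3 trees catch fire, 3 burn out
  TTTF..
  TTTF..
  .TTTF.
  TTTTT.
  TTTTTT
  TTTT.T
Step 3: 4 trees catch fire, 3 burn out
  TTF...
  TTF...
  .TTF..
  TTTTF.
  TTTTTT
  TTTT.T

TTF...
TTF...
.TTF..
TTTTF.
TTTTTT
TTTT.T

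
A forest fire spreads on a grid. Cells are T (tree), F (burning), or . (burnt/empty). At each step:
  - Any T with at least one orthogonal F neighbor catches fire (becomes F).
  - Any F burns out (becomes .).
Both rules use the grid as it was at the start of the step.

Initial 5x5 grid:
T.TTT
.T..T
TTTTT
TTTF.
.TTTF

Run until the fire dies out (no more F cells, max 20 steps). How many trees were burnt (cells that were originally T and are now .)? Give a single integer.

Step 1: +3 fires, +2 burnt (F count now 3)
Step 2: +4 fires, +3 burnt (F count now 4)
Step 3: +4 fires, +4 burnt (F count now 4)
Step 4: +3 fires, +4 burnt (F count now 3)
Step 5: +1 fires, +3 burnt (F count now 1)
Step 6: +1 fires, +1 burnt (F count now 1)
Step 7: +0 fires, +1 burnt (F count now 0)
Fire out after step 7
Initially T: 17, now '.': 24
Total burnt (originally-T cells now '.'): 16

Answer: 16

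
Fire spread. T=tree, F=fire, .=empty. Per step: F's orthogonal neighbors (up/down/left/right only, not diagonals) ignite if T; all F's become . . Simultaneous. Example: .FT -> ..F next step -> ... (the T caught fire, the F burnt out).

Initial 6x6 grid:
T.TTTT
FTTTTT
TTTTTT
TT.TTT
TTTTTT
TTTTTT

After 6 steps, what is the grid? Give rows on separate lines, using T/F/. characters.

Step 1: 3 trees catch fire, 1 burn out
  F.TTTT
  .FTTTT
  FTTTTT
  TT.TTT
  TTTTTT
  TTTTTT
Step 2: 3 trees catch fire, 3 burn out
  ..TTTT
  ..FTTT
  .FTTTT
  FT.TTT
  TTTTTT
  TTTTTT
Step 3: 5 trees catch fire, 3 burn out
  ..FTTT
  ...FTT
  ..FTTT
  .F.TTT
  FTTTTT
  TTTTTT
Step 4: 5 trees catch fire, 5 burn out
  ...FTT
  ....FT
  ...FTT
  ...TTT
  .FTTTT
  FTTTTT
Step 5: 6 trees catch fire, 5 burn out
  ....FT
  .....F
  ....FT
  ...FTT
  ..FTTT
  .FTTTT
Step 6: 5 trees catch fire, 6 burn out
  .....F
  ......
  .....F
  ....FT
  ...FTT
  ..FTTT

.....F
......
.....F
....FT
...FTT
..FTTT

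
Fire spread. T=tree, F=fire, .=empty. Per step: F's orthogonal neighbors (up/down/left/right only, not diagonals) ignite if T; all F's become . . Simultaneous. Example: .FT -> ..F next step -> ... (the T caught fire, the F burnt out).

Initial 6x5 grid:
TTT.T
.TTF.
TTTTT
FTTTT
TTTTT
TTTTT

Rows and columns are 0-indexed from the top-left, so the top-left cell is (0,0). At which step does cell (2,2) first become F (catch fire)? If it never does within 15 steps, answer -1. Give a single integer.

Step 1: cell (2,2)='T' (+5 fires, +2 burnt)
Step 2: cell (2,2)='F' (+9 fires, +5 burnt)
  -> target ignites at step 2
Step 3: cell (2,2)='.' (+5 fires, +9 burnt)
Step 4: cell (2,2)='.' (+4 fires, +5 burnt)
Step 5: cell (2,2)='.' (+1 fires, +4 burnt)
Step 6: cell (2,2)='.' (+0 fires, +1 burnt)
  fire out at step 6

2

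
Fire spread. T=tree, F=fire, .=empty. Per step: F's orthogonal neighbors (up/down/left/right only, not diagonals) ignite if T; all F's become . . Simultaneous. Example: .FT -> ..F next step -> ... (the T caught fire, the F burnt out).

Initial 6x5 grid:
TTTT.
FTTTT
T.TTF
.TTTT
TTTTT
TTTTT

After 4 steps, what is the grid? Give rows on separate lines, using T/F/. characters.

Step 1: 6 trees catch fire, 2 burn out
  FTTT.
  .FTTF
  F.TF.
  .TTTF
  TTTTT
  TTTTT
Step 2: 6 trees catch fire, 6 burn out
  .FTT.
  ..FF.
  ..F..
  .TTF.
  TTTTF
  TTTTT
Step 3: 5 trees catch fire, 6 burn out
  ..FF.
  .....
  .....
  .TF..
  TTTF.
  TTTTF
Step 4: 3 trees catch fire, 5 burn out
  .....
  .....
  .....
  .F...
  TTF..
  TTTF.

.....
.....
.....
.F...
TTF..
TTTF.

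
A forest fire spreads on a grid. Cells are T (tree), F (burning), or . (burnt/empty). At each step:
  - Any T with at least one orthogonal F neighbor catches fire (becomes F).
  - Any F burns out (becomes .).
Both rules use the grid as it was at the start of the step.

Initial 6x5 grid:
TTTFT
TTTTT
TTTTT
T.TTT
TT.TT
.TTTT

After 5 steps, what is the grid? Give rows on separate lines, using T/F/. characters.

Step 1: 3 trees catch fire, 1 burn out
  TTF.F
  TTTFT
  TTTTT
  T.TTT
  TT.TT
  .TTTT
Step 2: 4 trees catch fire, 3 burn out
  TF...
  TTF.F
  TTTFT
  T.TTT
  TT.TT
  .TTTT
Step 3: 5 trees catch fire, 4 burn out
  F....
  TF...
  TTF.F
  T.TFT
  TT.TT
  .TTTT
Step 4: 5 trees catch fire, 5 burn out
  .....
  F....
  TF...
  T.F.F
  TT.FT
  .TTTT
Step 5: 3 trees catch fire, 5 burn out
  .....
  .....
  F....
  T....
  TT..F
  .TTFT

.....
.....
F....
T....
TT..F
.TTFT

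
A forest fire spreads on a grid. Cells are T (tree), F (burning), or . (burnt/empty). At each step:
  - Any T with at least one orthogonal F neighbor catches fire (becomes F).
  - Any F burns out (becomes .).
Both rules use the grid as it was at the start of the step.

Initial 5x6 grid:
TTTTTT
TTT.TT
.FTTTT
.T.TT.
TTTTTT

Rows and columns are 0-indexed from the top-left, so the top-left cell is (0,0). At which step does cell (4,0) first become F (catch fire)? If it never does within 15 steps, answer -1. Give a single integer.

Step 1: cell (4,0)='T' (+3 fires, +1 burnt)
Step 2: cell (4,0)='T' (+5 fires, +3 burnt)
Step 3: cell (4,0)='F' (+6 fires, +5 burnt)
  -> target ignites at step 3
Step 4: cell (4,0)='.' (+5 fires, +6 burnt)
Step 5: cell (4,0)='.' (+3 fires, +5 burnt)
Step 6: cell (4,0)='.' (+2 fires, +3 burnt)
Step 7: cell (4,0)='.' (+0 fires, +2 burnt)
  fire out at step 7

3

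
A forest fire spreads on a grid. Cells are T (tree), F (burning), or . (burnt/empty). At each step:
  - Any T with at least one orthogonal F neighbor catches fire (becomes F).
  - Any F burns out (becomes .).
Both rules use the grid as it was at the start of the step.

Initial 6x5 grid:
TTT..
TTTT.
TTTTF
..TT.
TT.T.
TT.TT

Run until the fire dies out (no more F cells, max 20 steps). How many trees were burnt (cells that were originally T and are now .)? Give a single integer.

Answer: 16

Derivation:
Step 1: +1 fires, +1 burnt (F count now 1)
Step 2: +3 fires, +1 burnt (F count now 3)
Step 3: +4 fires, +3 burnt (F count now 4)
Step 4: +4 fires, +4 burnt (F count now 4)
Step 5: +3 fires, +4 burnt (F count now 3)
Step 6: +1 fires, +3 burnt (F count now 1)
Step 7: +0 fires, +1 burnt (F count now 0)
Fire out after step 7
Initially T: 20, now '.': 26
Total burnt (originally-T cells now '.'): 16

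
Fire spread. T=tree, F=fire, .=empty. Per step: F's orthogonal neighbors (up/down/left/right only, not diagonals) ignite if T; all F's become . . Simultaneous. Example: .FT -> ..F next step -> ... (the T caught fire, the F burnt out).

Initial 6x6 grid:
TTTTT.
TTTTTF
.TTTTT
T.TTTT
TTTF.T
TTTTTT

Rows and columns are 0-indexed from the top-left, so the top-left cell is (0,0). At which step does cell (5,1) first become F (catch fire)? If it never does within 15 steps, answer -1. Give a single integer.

Step 1: cell (5,1)='T' (+5 fires, +2 burnt)
Step 2: cell (5,1)='T' (+10 fires, +5 burnt)
Step 3: cell (5,1)='F' (+7 fires, +10 burnt)
  -> target ignites at step 3
Step 4: cell (5,1)='.' (+5 fires, +7 burnt)
Step 5: cell (5,1)='.' (+2 fires, +5 burnt)
Step 6: cell (5,1)='.' (+1 fires, +2 burnt)
Step 7: cell (5,1)='.' (+0 fires, +1 burnt)
  fire out at step 7

3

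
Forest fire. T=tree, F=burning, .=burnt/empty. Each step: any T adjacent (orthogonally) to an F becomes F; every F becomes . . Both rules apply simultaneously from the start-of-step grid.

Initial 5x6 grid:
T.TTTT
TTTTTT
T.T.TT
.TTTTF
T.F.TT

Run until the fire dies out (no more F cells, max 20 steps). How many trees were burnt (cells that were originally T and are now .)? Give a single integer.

Step 1: +4 fires, +2 burnt (F count now 4)
Step 2: +6 fires, +4 burnt (F count now 6)
Step 3: +3 fires, +6 burnt (F count now 3)
Step 4: +4 fires, +3 burnt (F count now 4)
Step 5: +2 fires, +4 burnt (F count now 2)
Step 6: +2 fires, +2 burnt (F count now 2)
Step 7: +0 fires, +2 burnt (F count now 0)
Fire out after step 7
Initially T: 22, now '.': 29
Total burnt (originally-T cells now '.'): 21

Answer: 21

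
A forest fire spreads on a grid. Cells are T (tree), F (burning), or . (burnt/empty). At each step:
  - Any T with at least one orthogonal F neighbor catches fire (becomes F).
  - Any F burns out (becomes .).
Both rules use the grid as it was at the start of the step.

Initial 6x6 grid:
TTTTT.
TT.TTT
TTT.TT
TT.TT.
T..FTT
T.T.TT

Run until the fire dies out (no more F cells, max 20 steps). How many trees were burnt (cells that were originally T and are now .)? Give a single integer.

Answer: 25

Derivation:
Step 1: +2 fires, +1 burnt (F count now 2)
Step 2: +3 fires, +2 burnt (F count now 3)
Step 3: +2 fires, +3 burnt (F count now 2)
Step 4: +2 fires, +2 burnt (F count now 2)
Step 5: +3 fires, +2 burnt (F count now 3)
Step 6: +1 fires, +3 burnt (F count now 1)
Step 7: +1 fires, +1 burnt (F count now 1)
Step 8: +1 fires, +1 burnt (F count now 1)
Step 9: +2 fires, +1 burnt (F count now 2)
Step 10: +2 fires, +2 burnt (F count now 2)
Step 11: +3 fires, +2 burnt (F count now 3)
Step 12: +1 fires, +3 burnt (F count now 1)
Step 13: +1 fires, +1 burnt (F count now 1)
Step 14: +1 fires, +1 burnt (F count now 1)
Step 15: +0 fires, +1 burnt (F count now 0)
Fire out after step 15
Initially T: 26, now '.': 35
Total burnt (originally-T cells now '.'): 25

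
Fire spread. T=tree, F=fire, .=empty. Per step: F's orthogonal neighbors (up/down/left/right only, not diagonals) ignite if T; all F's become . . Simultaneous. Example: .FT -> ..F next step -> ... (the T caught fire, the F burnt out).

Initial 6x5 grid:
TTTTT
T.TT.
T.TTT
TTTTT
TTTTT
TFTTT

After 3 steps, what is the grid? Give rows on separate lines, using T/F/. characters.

Step 1: 3 trees catch fire, 1 burn out
  TTTTT
  T.TT.
  T.TTT
  TTTTT
  TFTTT
  F.FTT
Step 2: 4 trees catch fire, 3 burn out
  TTTTT
  T.TT.
  T.TTT
  TFTTT
  F.FTT
  ...FT
Step 3: 4 trees catch fire, 4 burn out
  TTTTT
  T.TT.
  T.TTT
  F.FTT
  ...FT
  ....F

TTTTT
T.TT.
T.TTT
F.FTT
...FT
....F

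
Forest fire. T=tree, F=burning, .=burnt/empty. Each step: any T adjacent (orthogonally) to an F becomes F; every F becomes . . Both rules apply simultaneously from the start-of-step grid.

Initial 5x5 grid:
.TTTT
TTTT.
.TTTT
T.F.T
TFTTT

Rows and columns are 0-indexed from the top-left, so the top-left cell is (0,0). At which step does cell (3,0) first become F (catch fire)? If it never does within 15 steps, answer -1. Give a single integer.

Step 1: cell (3,0)='T' (+3 fires, +2 burnt)
Step 2: cell (3,0)='F' (+5 fires, +3 burnt)
  -> target ignites at step 2
Step 3: cell (3,0)='.' (+5 fires, +5 burnt)
Step 4: cell (3,0)='.' (+4 fires, +5 burnt)
Step 5: cell (3,0)='.' (+1 fires, +4 burnt)
Step 6: cell (3,0)='.' (+0 fires, +1 burnt)
  fire out at step 6

2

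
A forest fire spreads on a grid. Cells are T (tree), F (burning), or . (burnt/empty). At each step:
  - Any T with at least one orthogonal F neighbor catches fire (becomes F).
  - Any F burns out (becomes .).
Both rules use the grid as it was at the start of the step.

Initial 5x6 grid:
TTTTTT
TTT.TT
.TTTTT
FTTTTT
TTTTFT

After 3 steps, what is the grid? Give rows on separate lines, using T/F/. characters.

Step 1: 5 trees catch fire, 2 burn out
  TTTTTT
  TTT.TT
  .TTTTT
  .FTTFT
  FTTF.F
Step 2: 7 trees catch fire, 5 burn out
  TTTTTT
  TTT.TT
  .FTTFT
  ..FF.F
  .FF...
Step 3: 5 trees catch fire, 7 burn out
  TTTTTT
  TFT.FT
  ..FF.F
  ......
  ......

TTTTTT
TFT.FT
..FF.F
......
......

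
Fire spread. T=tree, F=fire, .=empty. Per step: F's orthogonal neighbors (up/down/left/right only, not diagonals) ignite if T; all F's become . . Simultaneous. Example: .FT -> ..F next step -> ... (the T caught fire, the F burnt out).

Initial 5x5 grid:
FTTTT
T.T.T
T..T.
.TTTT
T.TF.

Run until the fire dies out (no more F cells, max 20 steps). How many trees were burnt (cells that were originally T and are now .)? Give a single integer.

Answer: 14

Derivation:
Step 1: +4 fires, +2 burnt (F count now 4)
Step 2: +5 fires, +4 burnt (F count now 5)
Step 3: +3 fires, +5 burnt (F count now 3)
Step 4: +1 fires, +3 burnt (F count now 1)
Step 5: +1 fires, +1 burnt (F count now 1)
Step 6: +0 fires, +1 burnt (F count now 0)
Fire out after step 6
Initially T: 15, now '.': 24
Total burnt (originally-T cells now '.'): 14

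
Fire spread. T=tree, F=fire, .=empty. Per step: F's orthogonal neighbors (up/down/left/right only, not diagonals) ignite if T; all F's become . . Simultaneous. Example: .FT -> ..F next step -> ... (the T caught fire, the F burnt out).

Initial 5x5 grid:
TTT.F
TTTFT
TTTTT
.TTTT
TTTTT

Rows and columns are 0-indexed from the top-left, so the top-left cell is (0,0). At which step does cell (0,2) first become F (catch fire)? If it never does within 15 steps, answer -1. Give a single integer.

Step 1: cell (0,2)='T' (+3 fires, +2 burnt)
Step 2: cell (0,2)='F' (+5 fires, +3 burnt)
  -> target ignites at step 2
Step 3: cell (0,2)='.' (+6 fires, +5 burnt)
Step 4: cell (0,2)='.' (+5 fires, +6 burnt)
Step 5: cell (0,2)='.' (+1 fires, +5 burnt)
Step 6: cell (0,2)='.' (+1 fires, +1 burnt)
Step 7: cell (0,2)='.' (+0 fires, +1 burnt)
  fire out at step 7

2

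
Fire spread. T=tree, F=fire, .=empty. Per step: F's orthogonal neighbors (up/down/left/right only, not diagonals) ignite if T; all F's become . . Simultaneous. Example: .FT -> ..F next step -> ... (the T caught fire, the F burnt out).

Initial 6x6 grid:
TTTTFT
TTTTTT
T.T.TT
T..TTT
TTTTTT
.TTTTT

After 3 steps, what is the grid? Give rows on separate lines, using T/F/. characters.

Step 1: 3 trees catch fire, 1 burn out
  TTTF.F
  TTTTFT
  T.T.TT
  T..TTT
  TTTTTT
  .TTTTT
Step 2: 4 trees catch fire, 3 burn out
  TTF...
  TTTF.F
  T.T.FT
  T..TTT
  TTTTTT
  .TTTTT
Step 3: 4 trees catch fire, 4 burn out
  TF....
  TTF...
  T.T..F
  T..TFT
  TTTTTT
  .TTTTT

TF....
TTF...
T.T..F
T..TFT
TTTTTT
.TTTTT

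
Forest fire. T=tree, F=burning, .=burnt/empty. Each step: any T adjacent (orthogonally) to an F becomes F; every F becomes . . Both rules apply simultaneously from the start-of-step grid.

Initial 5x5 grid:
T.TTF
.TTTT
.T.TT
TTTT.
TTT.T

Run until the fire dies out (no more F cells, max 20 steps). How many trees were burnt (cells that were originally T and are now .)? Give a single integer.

Answer: 16

Derivation:
Step 1: +2 fires, +1 burnt (F count now 2)
Step 2: +3 fires, +2 burnt (F count now 3)
Step 3: +2 fires, +3 burnt (F count now 2)
Step 4: +2 fires, +2 burnt (F count now 2)
Step 5: +2 fires, +2 burnt (F count now 2)
Step 6: +2 fires, +2 burnt (F count now 2)
Step 7: +2 fires, +2 burnt (F count now 2)
Step 8: +1 fires, +2 burnt (F count now 1)
Step 9: +0 fires, +1 burnt (F count now 0)
Fire out after step 9
Initially T: 18, now '.': 23
Total burnt (originally-T cells now '.'): 16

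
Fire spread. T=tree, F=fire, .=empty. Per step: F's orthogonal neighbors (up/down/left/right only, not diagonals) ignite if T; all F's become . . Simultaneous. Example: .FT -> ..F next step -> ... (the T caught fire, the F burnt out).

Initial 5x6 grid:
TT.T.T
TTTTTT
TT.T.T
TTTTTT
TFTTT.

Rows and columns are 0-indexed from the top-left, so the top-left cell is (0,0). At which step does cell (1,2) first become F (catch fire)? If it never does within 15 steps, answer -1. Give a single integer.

Step 1: cell (1,2)='T' (+3 fires, +1 burnt)
Step 2: cell (1,2)='T' (+4 fires, +3 burnt)
Step 3: cell (1,2)='T' (+4 fires, +4 burnt)
Step 4: cell (1,2)='F' (+5 fires, +4 burnt)
  -> target ignites at step 4
Step 5: cell (1,2)='.' (+3 fires, +5 burnt)
Step 6: cell (1,2)='.' (+3 fires, +3 burnt)
Step 7: cell (1,2)='.' (+1 fires, +3 burnt)
Step 8: cell (1,2)='.' (+1 fires, +1 burnt)
Step 9: cell (1,2)='.' (+0 fires, +1 burnt)
  fire out at step 9

4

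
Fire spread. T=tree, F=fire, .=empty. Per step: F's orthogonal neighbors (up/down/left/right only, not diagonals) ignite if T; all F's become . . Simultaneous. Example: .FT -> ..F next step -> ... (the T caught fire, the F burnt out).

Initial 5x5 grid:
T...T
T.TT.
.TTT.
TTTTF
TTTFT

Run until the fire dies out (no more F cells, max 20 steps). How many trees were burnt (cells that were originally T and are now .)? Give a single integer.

Step 1: +3 fires, +2 burnt (F count now 3)
Step 2: +3 fires, +3 burnt (F count now 3)
Step 3: +4 fires, +3 burnt (F count now 4)
Step 4: +3 fires, +4 burnt (F count now 3)
Step 5: +0 fires, +3 burnt (F count now 0)
Fire out after step 5
Initially T: 16, now '.': 22
Total burnt (originally-T cells now '.'): 13

Answer: 13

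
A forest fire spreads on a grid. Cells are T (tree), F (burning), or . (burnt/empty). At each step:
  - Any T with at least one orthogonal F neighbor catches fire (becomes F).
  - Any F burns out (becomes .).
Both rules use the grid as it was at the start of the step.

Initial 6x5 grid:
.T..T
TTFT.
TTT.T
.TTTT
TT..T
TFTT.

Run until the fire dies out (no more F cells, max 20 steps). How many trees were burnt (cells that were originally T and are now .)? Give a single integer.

Step 1: +6 fires, +2 burnt (F count now 6)
Step 2: +7 fires, +6 burnt (F count now 7)
Step 3: +2 fires, +7 burnt (F count now 2)
Step 4: +1 fires, +2 burnt (F count now 1)
Step 5: +2 fires, +1 burnt (F count now 2)
Step 6: +0 fires, +2 burnt (F count now 0)
Fire out after step 6
Initially T: 19, now '.': 29
Total burnt (originally-T cells now '.'): 18

Answer: 18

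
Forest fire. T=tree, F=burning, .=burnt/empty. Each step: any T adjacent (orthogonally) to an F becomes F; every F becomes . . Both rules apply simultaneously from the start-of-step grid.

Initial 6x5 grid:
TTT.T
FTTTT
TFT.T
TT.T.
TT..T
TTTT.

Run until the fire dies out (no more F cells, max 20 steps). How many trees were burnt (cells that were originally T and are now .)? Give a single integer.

Step 1: +5 fires, +2 burnt (F count now 5)
Step 2: +4 fires, +5 burnt (F count now 4)
Step 3: +4 fires, +4 burnt (F count now 4)
Step 4: +3 fires, +4 burnt (F count now 3)
Step 5: +3 fires, +3 burnt (F count now 3)
Step 6: +0 fires, +3 burnt (F count now 0)
Fire out after step 6
Initially T: 21, now '.': 28
Total burnt (originally-T cells now '.'): 19

Answer: 19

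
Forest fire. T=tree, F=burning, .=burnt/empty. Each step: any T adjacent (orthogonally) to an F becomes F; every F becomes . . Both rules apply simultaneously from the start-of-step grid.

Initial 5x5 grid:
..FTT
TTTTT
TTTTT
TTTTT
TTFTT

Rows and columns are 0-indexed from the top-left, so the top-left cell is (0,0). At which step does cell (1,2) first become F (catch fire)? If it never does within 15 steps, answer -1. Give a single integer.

Step 1: cell (1,2)='F' (+5 fires, +2 burnt)
  -> target ignites at step 1
Step 2: cell (1,2)='.' (+8 fires, +5 burnt)
Step 3: cell (1,2)='.' (+6 fires, +8 burnt)
Step 4: cell (1,2)='.' (+2 fires, +6 burnt)
Step 5: cell (1,2)='.' (+0 fires, +2 burnt)
  fire out at step 5

1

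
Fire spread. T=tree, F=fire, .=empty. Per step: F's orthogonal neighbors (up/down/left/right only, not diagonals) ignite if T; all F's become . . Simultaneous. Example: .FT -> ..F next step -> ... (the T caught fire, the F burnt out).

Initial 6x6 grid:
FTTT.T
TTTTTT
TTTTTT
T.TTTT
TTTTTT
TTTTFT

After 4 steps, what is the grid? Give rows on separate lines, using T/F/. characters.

Step 1: 5 trees catch fire, 2 burn out
  .FTT.T
  FTTTTT
  TTTTTT
  T.TTTT
  TTTTFT
  TTTF.F
Step 2: 7 trees catch fire, 5 burn out
  ..FT.T
  .FTTTT
  FTTTTT
  T.TTFT
  TTTF.F
  TTF...
Step 3: 9 trees catch fire, 7 burn out
  ...F.T
  ..FTTT
  .FTTFT
  F.TF.F
  TTF...
  TF....
Step 4: 9 trees catch fire, 9 burn out
  .....T
  ...FFT
  ..FF.F
  ..F...
  FF....
  F.....

.....T
...FFT
..FF.F
..F...
FF....
F.....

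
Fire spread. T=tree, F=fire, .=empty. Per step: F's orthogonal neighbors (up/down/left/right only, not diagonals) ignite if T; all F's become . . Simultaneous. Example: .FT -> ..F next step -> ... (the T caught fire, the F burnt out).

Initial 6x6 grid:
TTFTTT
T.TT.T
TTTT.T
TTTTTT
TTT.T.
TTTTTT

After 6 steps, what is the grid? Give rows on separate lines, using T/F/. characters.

Step 1: 3 trees catch fire, 1 burn out
  TF.FTT
  T.FT.T
  TTTT.T
  TTTTTT
  TTT.T.
  TTTTTT
Step 2: 4 trees catch fire, 3 burn out
  F...FT
  T..F.T
  TTFT.T
  TTTTTT
  TTT.T.
  TTTTTT
Step 3: 5 trees catch fire, 4 burn out
  .....F
  F....T
  TF.F.T
  TTFTTT
  TTT.T.
  TTTTTT
Step 4: 5 trees catch fire, 5 burn out
  ......
  .....F
  F....T
  TF.FTT
  TTF.T.
  TTTTTT
Step 5: 5 trees catch fire, 5 burn out
  ......
  ......
  .....F
  F...FT
  TF..T.
  TTFTTT
Step 6: 5 trees catch fire, 5 burn out
  ......
  ......
  ......
  .....F
  F...F.
  TF.FTT

......
......
......
.....F
F...F.
TF.FTT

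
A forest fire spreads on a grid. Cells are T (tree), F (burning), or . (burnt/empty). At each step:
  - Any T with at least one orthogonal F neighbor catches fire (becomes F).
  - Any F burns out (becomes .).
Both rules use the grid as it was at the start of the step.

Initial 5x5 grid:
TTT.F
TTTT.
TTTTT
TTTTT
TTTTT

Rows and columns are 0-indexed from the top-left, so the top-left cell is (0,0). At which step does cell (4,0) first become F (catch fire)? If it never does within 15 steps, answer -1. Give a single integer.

Step 1: cell (4,0)='T' (+0 fires, +1 burnt)
  fire out at step 1
Target never catches fire within 15 steps

-1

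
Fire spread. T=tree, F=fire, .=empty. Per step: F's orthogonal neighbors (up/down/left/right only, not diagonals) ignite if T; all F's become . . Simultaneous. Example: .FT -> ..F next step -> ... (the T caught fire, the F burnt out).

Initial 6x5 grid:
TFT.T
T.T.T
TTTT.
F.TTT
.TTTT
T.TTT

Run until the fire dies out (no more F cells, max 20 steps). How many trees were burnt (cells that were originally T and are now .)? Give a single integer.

Step 1: +3 fires, +2 burnt (F count now 3)
Step 2: +3 fires, +3 burnt (F count now 3)
Step 3: +1 fires, +3 burnt (F count now 1)
Step 4: +2 fires, +1 burnt (F count now 2)
Step 5: +2 fires, +2 burnt (F count now 2)
Step 6: +4 fires, +2 burnt (F count now 4)
Step 7: +2 fires, +4 burnt (F count now 2)
Step 8: +1 fires, +2 burnt (F count now 1)
Step 9: +0 fires, +1 burnt (F count now 0)
Fire out after step 9
Initially T: 21, now '.': 27
Total burnt (originally-T cells now '.'): 18

Answer: 18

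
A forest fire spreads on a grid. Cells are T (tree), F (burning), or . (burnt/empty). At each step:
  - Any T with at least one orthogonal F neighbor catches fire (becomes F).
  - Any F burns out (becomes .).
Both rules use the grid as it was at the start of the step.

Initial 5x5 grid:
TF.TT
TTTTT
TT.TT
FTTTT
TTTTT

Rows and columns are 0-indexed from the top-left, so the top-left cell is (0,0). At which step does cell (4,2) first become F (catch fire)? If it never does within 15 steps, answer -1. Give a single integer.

Step 1: cell (4,2)='T' (+5 fires, +2 burnt)
Step 2: cell (4,2)='T' (+5 fires, +5 burnt)
Step 3: cell (4,2)='F' (+3 fires, +5 burnt)
  -> target ignites at step 3
Step 4: cell (4,2)='.' (+5 fires, +3 burnt)
Step 5: cell (4,2)='.' (+3 fires, +5 burnt)
Step 6: cell (4,2)='.' (+0 fires, +3 burnt)
  fire out at step 6

3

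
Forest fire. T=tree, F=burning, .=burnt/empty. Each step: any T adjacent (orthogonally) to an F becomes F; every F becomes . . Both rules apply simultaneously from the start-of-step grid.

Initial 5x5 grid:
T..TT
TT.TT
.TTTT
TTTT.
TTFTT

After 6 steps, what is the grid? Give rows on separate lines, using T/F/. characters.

Step 1: 3 trees catch fire, 1 burn out
  T..TT
  TT.TT
  .TTTT
  TTFT.
  TF.FT
Step 2: 5 trees catch fire, 3 burn out
  T..TT
  TT.TT
  .TFTT
  TF.F.
  F...F
Step 3: 3 trees catch fire, 5 burn out
  T..TT
  TT.TT
  .F.FT
  F....
  .....
Step 4: 3 trees catch fire, 3 burn out
  T..TT
  TF.FT
  ....F
  .....
  .....
Step 5: 3 trees catch fire, 3 burn out
  T..FT
  F...F
  .....
  .....
  .....
Step 6: 2 trees catch fire, 3 burn out
  F...F
  .....
  .....
  .....
  .....

F...F
.....
.....
.....
.....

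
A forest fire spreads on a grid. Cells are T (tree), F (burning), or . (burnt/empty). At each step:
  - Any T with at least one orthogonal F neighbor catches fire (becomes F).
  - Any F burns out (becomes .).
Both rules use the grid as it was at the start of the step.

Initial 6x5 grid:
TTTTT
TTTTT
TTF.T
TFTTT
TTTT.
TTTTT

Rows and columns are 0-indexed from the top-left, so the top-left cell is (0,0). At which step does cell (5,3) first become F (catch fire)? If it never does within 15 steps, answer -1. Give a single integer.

Step 1: cell (5,3)='T' (+5 fires, +2 burnt)
Step 2: cell (5,3)='T' (+8 fires, +5 burnt)
Step 3: cell (5,3)='T' (+8 fires, +8 burnt)
Step 4: cell (5,3)='F' (+4 fires, +8 burnt)
  -> target ignites at step 4
Step 5: cell (5,3)='.' (+1 fires, +4 burnt)
Step 6: cell (5,3)='.' (+0 fires, +1 burnt)
  fire out at step 6

4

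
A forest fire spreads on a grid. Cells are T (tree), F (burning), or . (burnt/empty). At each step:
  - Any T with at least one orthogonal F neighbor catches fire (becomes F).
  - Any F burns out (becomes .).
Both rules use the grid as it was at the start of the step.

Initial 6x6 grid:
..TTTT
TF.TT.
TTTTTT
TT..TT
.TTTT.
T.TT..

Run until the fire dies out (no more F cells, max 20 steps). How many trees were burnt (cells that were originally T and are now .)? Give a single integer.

Answer: 23

Derivation:
Step 1: +2 fires, +1 burnt (F count now 2)
Step 2: +3 fires, +2 burnt (F count now 3)
Step 3: +3 fires, +3 burnt (F count now 3)
Step 4: +3 fires, +3 burnt (F count now 3)
Step 5: +6 fires, +3 burnt (F count now 6)
Step 6: +5 fires, +6 burnt (F count now 5)
Step 7: +1 fires, +5 burnt (F count now 1)
Step 8: +0 fires, +1 burnt (F count now 0)
Fire out after step 8
Initially T: 24, now '.': 35
Total burnt (originally-T cells now '.'): 23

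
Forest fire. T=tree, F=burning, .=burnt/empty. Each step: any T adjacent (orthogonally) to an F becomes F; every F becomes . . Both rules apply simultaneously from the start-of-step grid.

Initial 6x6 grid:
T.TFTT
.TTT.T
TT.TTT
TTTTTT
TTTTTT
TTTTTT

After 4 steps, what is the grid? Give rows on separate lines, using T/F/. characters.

Step 1: 3 trees catch fire, 1 burn out
  T.F.FT
  .TTF.T
  TT.TTT
  TTTTTT
  TTTTTT
  TTTTTT
Step 2: 3 trees catch fire, 3 burn out
  T....F
  .TF..T
  TT.FTT
  TTTTTT
  TTTTTT
  TTTTTT
Step 3: 4 trees catch fire, 3 burn out
  T.....
  .F...F
  TT..FT
  TTTFTT
  TTTTTT
  TTTTTT
Step 4: 5 trees catch fire, 4 burn out
  T.....
  ......
  TF...F
  TTF.FT
  TTTFTT
  TTTTTT

T.....
......
TF...F
TTF.FT
TTTFTT
TTTTTT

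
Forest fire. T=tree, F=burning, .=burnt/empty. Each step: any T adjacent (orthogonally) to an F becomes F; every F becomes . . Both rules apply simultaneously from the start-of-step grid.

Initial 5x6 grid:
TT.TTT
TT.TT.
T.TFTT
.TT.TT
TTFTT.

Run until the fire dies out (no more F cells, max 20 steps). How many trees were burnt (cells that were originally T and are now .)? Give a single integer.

Answer: 16

Derivation:
Step 1: +6 fires, +2 burnt (F count now 6)
Step 2: +7 fires, +6 burnt (F count now 7)
Step 3: +2 fires, +7 burnt (F count now 2)
Step 4: +1 fires, +2 burnt (F count now 1)
Step 5: +0 fires, +1 burnt (F count now 0)
Fire out after step 5
Initially T: 21, now '.': 25
Total burnt (originally-T cells now '.'): 16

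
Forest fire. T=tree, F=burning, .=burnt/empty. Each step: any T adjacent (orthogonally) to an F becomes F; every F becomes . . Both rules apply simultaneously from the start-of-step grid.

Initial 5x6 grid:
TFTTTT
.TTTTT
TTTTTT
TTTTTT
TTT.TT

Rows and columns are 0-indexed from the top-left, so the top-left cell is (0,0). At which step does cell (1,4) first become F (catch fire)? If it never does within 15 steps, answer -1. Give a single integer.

Step 1: cell (1,4)='T' (+3 fires, +1 burnt)
Step 2: cell (1,4)='T' (+3 fires, +3 burnt)
Step 3: cell (1,4)='T' (+5 fires, +3 burnt)
Step 4: cell (1,4)='F' (+6 fires, +5 burnt)
  -> target ignites at step 4
Step 5: cell (1,4)='.' (+5 fires, +6 burnt)
Step 6: cell (1,4)='.' (+2 fires, +5 burnt)
Step 7: cell (1,4)='.' (+2 fires, +2 burnt)
Step 8: cell (1,4)='.' (+1 fires, +2 burnt)
Step 9: cell (1,4)='.' (+0 fires, +1 burnt)
  fire out at step 9

4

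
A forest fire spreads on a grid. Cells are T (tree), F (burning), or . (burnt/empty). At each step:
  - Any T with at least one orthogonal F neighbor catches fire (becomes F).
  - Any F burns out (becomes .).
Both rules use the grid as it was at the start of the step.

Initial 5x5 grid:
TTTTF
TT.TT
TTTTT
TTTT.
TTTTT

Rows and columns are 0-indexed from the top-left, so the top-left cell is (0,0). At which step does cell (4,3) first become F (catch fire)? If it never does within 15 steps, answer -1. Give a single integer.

Step 1: cell (4,3)='T' (+2 fires, +1 burnt)
Step 2: cell (4,3)='T' (+3 fires, +2 burnt)
Step 3: cell (4,3)='T' (+2 fires, +3 burnt)
Step 4: cell (4,3)='T' (+4 fires, +2 burnt)
Step 5: cell (4,3)='F' (+4 fires, +4 burnt)
  -> target ignites at step 5
Step 6: cell (4,3)='.' (+4 fires, +4 burnt)
Step 7: cell (4,3)='.' (+2 fires, +4 burnt)
Step 8: cell (4,3)='.' (+1 fires, +2 burnt)
Step 9: cell (4,3)='.' (+0 fires, +1 burnt)
  fire out at step 9

5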